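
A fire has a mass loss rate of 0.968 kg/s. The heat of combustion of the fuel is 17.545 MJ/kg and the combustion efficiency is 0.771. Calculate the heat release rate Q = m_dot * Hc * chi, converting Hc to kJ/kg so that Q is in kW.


Hc = 17.545 MJ/kg = 17.545 * 1000 kJ/kg = 17545 kJ/kg
Q = 0.968 kg/s * 17545 kJ/kg * 0.771 = 13094 kW

13094 kW


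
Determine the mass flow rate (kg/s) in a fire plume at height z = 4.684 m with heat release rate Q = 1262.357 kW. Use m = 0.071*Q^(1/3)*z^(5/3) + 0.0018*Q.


Q^(1/3) = 10.808
z^(5/3) = 13.113
First term = 0.071 * 10.808 * 13.113 = 10.062
Second term = 0.0018 * 1262.357 = 2.2722
m = 12.334 kg/s

12.334 kg/s


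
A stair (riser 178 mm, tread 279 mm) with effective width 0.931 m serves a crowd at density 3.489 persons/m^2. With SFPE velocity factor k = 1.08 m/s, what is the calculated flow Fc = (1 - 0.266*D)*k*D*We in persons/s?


1 - 0.266*D = 1 - 0.266*3.489 = 0.071926
Fs = 0.071926 * 1.08 * 3.489 = 0.27103 persons/(s*m)
Fc = 0.27103 * 0.931 = 0.25233 persons/s

0.25233 persons/s


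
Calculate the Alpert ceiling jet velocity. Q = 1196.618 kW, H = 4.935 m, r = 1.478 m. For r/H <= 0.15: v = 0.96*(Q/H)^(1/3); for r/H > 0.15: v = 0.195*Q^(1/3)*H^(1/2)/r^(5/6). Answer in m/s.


r/H = 1.478 / 4.935 = 0.29949
r/H > 0.15, so v = 0.195*Q^(1/3)*H^(1/2)/r^(5/6)
Q^(1/3) = 10.617
H^(1/2) = 2.2215
r^(5/6) = 1.3848
v = 0.195 * 10.617 * 2.2215 / 1.3848 = 3.3210 m/s

3.3210 m/s


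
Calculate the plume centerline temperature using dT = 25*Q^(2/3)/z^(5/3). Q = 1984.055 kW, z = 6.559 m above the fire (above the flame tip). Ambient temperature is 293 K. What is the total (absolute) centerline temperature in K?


Q^(2/3) = 157.90
z^(5/3) = 22.982
dT = 25 * 157.90 / 22.982 = 171.76 K
T = 293 + 171.76 = 464.76 K

464.76 K


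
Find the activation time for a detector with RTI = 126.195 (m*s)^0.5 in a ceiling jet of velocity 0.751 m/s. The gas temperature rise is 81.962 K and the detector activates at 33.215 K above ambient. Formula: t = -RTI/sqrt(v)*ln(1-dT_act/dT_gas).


dT_act/dT_gas = 0.40525
ln(1 - 0.40525) = -0.51961
t = -126.195 / sqrt(0.751) * -0.51961 = 75.666 s

75.666 s


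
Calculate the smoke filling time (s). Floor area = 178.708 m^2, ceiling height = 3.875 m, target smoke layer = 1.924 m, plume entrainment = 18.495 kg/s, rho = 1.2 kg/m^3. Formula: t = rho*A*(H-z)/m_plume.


H - z = 1.951 m
t = 1.2 * 178.708 * 1.951 / 18.495 = 22.622 s

22.622 s


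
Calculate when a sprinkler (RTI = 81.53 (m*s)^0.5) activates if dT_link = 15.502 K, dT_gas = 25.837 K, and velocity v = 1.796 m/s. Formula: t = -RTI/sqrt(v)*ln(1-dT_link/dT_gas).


dT_link/dT_gas = 0.59999
ln(1 - 0.59999) = -0.91627
t = -81.53 / sqrt(1.796) * -0.91627 = 55.743 s

55.743 s


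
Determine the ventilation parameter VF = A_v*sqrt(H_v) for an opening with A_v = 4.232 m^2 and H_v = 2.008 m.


sqrt(H_v) = 1.4170
VF = 4.232 * 1.4170 = 5.9969 m^(5/2)

5.9969 m^(5/2)


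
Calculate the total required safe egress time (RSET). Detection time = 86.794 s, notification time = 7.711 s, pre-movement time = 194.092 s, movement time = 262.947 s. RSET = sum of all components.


Total = 86.794 + 7.711 + 194.092 + 262.947 = 551.544 s

551.544 s


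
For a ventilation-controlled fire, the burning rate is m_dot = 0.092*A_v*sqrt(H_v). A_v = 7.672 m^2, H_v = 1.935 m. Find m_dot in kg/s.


sqrt(H_v) = 1.3910
m_dot = 0.092 * 7.672 * 1.3910 = 0.98183 kg/s

0.98183 kg/s


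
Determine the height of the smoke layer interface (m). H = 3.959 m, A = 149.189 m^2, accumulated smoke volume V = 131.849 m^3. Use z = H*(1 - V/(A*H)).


V/(A*H) = 0.22323
1 - 0.22323 = 0.77677
z = 3.959 * 0.77677 = 3.0752 m

3.0752 m


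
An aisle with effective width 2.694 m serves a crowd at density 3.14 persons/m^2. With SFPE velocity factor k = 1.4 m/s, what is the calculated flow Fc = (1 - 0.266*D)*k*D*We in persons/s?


1 - 0.266*D = 1 - 0.266*3.14 = 0.16476
Fs = 0.16476 * 1.4 * 3.14 = 0.72428 persons/(s*m)
Fc = 0.72428 * 2.694 = 1.9512 persons/s

1.9512 persons/s


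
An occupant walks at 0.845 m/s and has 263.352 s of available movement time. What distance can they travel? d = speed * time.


d = 0.845 * 263.352 = 222.53 m

222.53 m


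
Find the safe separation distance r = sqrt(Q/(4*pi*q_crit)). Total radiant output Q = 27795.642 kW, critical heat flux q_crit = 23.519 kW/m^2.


4*pi*q_crit = 295.55
Q/(4*pi*q_crit) = 94.048
r = sqrt(94.048) = 9.6978 m

9.6978 m


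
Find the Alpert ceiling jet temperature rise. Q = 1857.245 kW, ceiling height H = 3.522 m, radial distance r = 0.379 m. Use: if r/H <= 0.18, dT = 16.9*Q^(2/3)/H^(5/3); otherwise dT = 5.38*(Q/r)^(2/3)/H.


r/H = 0.379 / 3.522 = 0.10761
r/H <= 0.18, so dT = 16.9*Q^(2/3)/H^(5/3)
Q^(2/3) = 151.09
H^(5/3) = 8.1530
dT = 16.9 * 151.09 / 8.1530 = 313.20 K

313.20 K


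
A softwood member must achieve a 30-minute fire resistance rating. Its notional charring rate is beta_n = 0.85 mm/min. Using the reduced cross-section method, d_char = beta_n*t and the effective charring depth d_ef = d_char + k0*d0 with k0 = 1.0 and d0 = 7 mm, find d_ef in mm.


d_char = 0.85 * 30 = 25.5 mm
d_ef = 25.5 + 1.0*7 = 32.5 mm

32.5 mm


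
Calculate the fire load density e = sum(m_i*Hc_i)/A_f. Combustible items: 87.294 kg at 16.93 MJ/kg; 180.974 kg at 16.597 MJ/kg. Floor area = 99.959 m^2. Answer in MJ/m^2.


Total energy = 87.294*16.93 + 180.974*16.597
= 1477.887 + 3003.625
= 4481.513 MJ
e = 4481.513 / 99.959 = 44.834 MJ/m^2

44.834 MJ/m^2


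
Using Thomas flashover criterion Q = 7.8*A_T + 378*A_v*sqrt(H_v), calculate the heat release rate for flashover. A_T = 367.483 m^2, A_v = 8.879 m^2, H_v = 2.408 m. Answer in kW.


7.8*A_T = 2866.4
sqrt(H_v) = 1.5518
378*A_v*sqrt(H_v) = 5208.2
Q = 2866.4 + 5208.2 = 8074.5 kW

8074.5 kW


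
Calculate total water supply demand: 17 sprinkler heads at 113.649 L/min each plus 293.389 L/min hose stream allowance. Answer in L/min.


Sprinkler demand = 17 * 113.649 = 1932.033 L/min
Total = 1932.033 + 293.389 = 2225.422 L/min

2225.422 L/min


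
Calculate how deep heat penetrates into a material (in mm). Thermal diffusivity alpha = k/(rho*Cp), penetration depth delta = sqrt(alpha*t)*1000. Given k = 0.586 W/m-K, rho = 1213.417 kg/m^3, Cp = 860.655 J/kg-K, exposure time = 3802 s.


alpha = 0.586 / (1213.417 * 860.655) = 5.6112e-07 m^2/s
alpha * t = 0.0021334
delta = sqrt(0.0021334) * 1000 = 46.189 mm

46.189 mm


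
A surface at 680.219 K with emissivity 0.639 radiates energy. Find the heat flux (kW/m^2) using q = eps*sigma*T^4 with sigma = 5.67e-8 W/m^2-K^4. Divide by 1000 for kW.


T^4 = 2.1409e+11
q = 0.639 * 5.67e-8 * 2.1409e+11 / 1000 = 7.7567 kW/m^2

7.7567 kW/m^2


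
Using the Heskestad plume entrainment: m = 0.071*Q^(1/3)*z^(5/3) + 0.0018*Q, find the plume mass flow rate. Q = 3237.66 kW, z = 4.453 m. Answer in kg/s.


Q^(1/3) = 14.794
z^(5/3) = 12.053
First term = 0.071 * 14.794 * 12.053 = 12.660
Second term = 0.0018 * 3237.66 = 5.8278
m = 18.487 kg/s

18.487 kg/s


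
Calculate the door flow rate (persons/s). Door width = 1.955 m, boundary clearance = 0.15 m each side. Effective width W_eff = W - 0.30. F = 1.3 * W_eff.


W_eff = 1.955 - 0.30 = 1.655 m
F = 1.3 * 1.655 = 2.1515 persons/s

2.1515 persons/s


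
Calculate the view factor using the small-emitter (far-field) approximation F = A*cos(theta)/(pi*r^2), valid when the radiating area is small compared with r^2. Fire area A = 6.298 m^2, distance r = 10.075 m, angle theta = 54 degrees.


cos(54 deg) = 0.58779
pi*r^2 = 318.89
F = 6.298 * 0.58779 / 318.89 = 0.011609

0.011609


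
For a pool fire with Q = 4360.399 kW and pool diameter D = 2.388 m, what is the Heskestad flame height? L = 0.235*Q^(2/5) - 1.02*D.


Q^(2/5) = 28.563
0.235 * Q^(2/5) = 6.7124
1.02 * D = 2.4358
L = 4.2766 m

4.2766 m


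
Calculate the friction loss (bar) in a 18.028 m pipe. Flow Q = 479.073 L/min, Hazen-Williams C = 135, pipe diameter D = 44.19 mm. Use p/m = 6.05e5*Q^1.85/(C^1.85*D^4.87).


Q^1.85 = 90938
C^1.85 = 8732.1
D^4.87 = 1.0297e+08
p/m = 0.061186 bar/m
p_total = 0.061186 * 18.028 = 1.1031 bar

1.1031 bar


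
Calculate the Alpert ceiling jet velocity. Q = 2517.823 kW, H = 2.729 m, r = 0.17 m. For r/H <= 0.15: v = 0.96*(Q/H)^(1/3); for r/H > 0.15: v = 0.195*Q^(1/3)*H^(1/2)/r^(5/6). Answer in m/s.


r/H = 0.17 / 2.729 = 0.062294
r/H <= 0.15, so v = 0.96*(Q/H)^(1/3)
Q/H = 922.62
(Q/H)^(1/3) = 9.7351
v = 0.96 * 9.7351 = 9.3457 m/s

9.3457 m/s


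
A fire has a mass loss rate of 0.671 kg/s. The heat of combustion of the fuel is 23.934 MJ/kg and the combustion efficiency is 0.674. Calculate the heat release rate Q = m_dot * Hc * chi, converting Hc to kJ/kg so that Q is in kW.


Hc = 23.934 MJ/kg = 23.934 * 1000 kJ/kg = 23934 kJ/kg
Q = 0.671 kg/s * 23934 kJ/kg * 0.674 = 10824 kW

10824 kW


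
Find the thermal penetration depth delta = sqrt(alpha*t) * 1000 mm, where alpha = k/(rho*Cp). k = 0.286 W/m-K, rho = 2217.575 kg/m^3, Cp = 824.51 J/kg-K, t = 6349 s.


alpha = 0.286 / (2217.575 * 824.51) = 1.5642e-07 m^2/s
alpha * t = 0.00099311
delta = sqrt(0.00099311) * 1000 = 31.514 mm

31.514 mm


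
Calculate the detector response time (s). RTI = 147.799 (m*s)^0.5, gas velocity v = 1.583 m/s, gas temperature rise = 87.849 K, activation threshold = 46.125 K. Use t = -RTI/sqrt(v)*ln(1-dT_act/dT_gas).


dT_act/dT_gas = 0.52505
ln(1 - 0.52505) = -0.74454
t = -147.799 / sqrt(1.583) * -0.74454 = 87.462 s

87.462 s


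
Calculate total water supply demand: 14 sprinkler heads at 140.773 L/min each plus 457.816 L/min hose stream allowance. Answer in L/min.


Sprinkler demand = 14 * 140.773 = 1970.822 L/min
Total = 1970.822 + 457.816 = 2428.638 L/min

2428.638 L/min


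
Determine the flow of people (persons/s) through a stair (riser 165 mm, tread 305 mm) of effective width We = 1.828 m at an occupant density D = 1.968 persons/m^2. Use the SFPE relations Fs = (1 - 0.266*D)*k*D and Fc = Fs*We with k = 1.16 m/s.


1 - 0.266*D = 1 - 0.266*1.968 = 0.47651
Fs = 0.47651 * 1.16 * 1.968 = 1.0878 persons/(s*m)
Fc = 1.0878 * 1.828 = 1.9885 persons/s

1.9885 persons/s


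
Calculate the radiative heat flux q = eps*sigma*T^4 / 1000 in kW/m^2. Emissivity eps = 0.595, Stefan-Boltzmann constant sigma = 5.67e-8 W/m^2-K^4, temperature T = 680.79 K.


T^4 = 2.1481e+11
q = 0.595 * 5.67e-8 * 2.1481e+11 / 1000 = 7.2469 kW/m^2

7.2469 kW/m^2


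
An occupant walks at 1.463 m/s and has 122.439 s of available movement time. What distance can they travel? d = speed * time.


d = 1.463 * 122.439 = 179.13 m

179.13 m


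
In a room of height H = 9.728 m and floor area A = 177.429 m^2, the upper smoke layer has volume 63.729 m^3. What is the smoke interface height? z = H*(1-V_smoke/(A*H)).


V/(A*H) = 0.036922
1 - 0.036922 = 0.96308
z = 9.728 * 0.96308 = 9.3688 m

9.3688 m


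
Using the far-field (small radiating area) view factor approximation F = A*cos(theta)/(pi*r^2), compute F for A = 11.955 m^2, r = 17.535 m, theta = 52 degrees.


cos(52 deg) = 0.61566
pi*r^2 = 965.97
F = 11.955 * 0.61566 / 965.97 = 0.0076196

0.0076196


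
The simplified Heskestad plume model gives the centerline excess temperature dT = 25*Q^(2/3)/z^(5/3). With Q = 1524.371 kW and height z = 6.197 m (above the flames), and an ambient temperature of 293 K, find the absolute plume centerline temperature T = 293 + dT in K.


Q^(2/3) = 132.45
z^(5/3) = 20.908
dT = 25 * 132.45 / 20.908 = 158.38 K
T = 293 + 158.38 = 451.38 K

451.38 K


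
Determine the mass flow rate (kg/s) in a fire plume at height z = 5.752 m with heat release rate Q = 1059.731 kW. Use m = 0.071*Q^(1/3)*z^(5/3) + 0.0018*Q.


Q^(1/3) = 10.195
z^(5/3) = 18.466
First term = 0.071 * 10.195 * 18.466 = 13.367
Second term = 0.0018 * 1059.731 = 1.9075
m = 15.274 kg/s

15.274 kg/s


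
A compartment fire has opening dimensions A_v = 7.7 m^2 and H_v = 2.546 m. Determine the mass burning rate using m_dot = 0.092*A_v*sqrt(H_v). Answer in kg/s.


sqrt(H_v) = 1.5956
m_dot = 0.092 * 7.7 * 1.5956 = 1.1303 kg/s

1.1303 kg/s


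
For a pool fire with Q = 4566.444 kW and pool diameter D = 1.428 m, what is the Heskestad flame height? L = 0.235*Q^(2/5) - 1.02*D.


Q^(2/5) = 29.096
0.235 * Q^(2/5) = 6.8375
1.02 * D = 1.4566
L = 5.3810 m

5.3810 m


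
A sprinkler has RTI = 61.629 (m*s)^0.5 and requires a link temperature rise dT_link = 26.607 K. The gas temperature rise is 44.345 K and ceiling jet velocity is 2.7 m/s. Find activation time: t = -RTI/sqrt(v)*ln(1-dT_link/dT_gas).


dT_link/dT_gas = 0.6
ln(1 - 0.6) = -0.91629
t = -61.629 / sqrt(2.7) * -0.91629 = 34.367 s

34.367 s


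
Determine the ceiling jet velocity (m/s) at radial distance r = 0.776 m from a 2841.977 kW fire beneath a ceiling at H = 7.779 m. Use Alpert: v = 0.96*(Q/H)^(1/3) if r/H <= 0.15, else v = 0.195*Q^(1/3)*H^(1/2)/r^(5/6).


r/H = 0.776 / 7.779 = 0.099756
r/H <= 0.15, so v = 0.96*(Q/H)^(1/3)
Q/H = 365.34
(Q/H)^(1/3) = 7.1488
v = 0.96 * 7.1488 = 6.8628 m/s

6.8628 m/s


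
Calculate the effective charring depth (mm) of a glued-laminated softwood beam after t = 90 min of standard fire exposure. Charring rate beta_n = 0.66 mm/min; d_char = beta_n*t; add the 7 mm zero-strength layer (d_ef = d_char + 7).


d_char = 0.66 * 90 = 59.4 mm
d_ef = 59.4 + 1.0*7 = 66.4 mm

66.4 mm


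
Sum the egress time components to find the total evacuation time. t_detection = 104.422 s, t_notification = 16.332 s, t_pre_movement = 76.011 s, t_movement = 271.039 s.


Total = 104.422 + 16.332 + 76.011 + 271.039 = 467.804 s

467.804 s


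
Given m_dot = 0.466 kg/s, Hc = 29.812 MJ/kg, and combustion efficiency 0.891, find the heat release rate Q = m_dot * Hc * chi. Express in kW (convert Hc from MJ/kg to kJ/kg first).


Hc = 29.812 MJ/kg = 29.812 * 1000 kJ/kg = 29812 kJ/kg
Q = 0.466 kg/s * 29812 kJ/kg * 0.891 = 12378 kW

12378 kW


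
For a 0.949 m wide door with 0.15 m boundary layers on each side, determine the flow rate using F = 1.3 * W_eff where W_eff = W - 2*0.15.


W_eff = 0.949 - 0.30 = 0.649 m
F = 1.3 * 0.649 = 0.84370 persons/s

0.84370 persons/s


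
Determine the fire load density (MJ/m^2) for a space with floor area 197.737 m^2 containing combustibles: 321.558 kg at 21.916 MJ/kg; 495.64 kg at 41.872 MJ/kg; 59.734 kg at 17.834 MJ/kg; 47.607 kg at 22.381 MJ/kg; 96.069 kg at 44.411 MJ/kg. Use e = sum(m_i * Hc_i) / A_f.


Total energy = 321.558*21.916 + 495.64*41.872 + 59.734*17.834 + 47.607*22.381 + 96.069*44.411
= 7047.265 + 20753.44 + 1065.296 + 1065.492 + 4266.520
= 34198.01 MJ
e = 34198.01 / 197.737 = 172.95 MJ/m^2

172.95 MJ/m^2


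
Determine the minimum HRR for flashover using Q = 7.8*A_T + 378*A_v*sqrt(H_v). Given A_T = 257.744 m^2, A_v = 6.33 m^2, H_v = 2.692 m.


7.8*A_T = 2010.4
sqrt(H_v) = 1.6407
378*A_v*sqrt(H_v) = 3925.8
Q = 2010.4 + 3925.8 = 5936.2 kW

5936.2 kW


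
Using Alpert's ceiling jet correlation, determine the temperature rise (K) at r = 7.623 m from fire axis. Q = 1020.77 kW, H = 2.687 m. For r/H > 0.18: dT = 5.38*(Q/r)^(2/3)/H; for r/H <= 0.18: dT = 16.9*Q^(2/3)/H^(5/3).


r/H = 7.623 / 2.687 = 2.8370
r/H > 0.18, so dT = 5.38*(Q/r)^(2/3)/H
Q/r = 133.91
(Q/r)^(2/3) = 26.174
dT = 5.38 * 26.174 / 2.687 = 52.406 K

52.406 K


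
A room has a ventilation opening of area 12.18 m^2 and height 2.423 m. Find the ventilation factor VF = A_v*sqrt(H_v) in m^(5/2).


sqrt(H_v) = 1.5566
VF = 12.18 * 1.5566 = 18.959 m^(5/2)

18.959 m^(5/2)


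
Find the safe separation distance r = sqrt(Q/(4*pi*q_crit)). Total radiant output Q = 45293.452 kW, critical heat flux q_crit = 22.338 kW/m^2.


4*pi*q_crit = 280.71
Q/(4*pi*q_crit) = 161.35
r = sqrt(161.35) = 12.703 m

12.703 m


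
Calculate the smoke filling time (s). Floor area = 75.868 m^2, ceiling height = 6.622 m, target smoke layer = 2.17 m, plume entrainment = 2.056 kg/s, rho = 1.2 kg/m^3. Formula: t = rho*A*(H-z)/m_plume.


H - z = 4.452 m
t = 1.2 * 75.868 * 4.452 / 2.056 = 197.14 s

197.14 s


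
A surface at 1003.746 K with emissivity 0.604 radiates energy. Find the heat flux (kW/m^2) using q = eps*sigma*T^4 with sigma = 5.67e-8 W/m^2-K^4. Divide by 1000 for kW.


T^4 = 1.0151e+12
q = 0.604 * 5.67e-8 * 1.0151e+12 / 1000 = 34.763 kW/m^2

34.763 kW/m^2


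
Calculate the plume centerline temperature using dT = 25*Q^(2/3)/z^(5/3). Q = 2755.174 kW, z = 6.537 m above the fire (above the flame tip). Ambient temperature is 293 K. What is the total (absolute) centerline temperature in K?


Q^(2/3) = 196.53
z^(5/3) = 22.854
dT = 25 * 196.53 / 22.854 = 214.99 K
T = 293 + 214.99 = 507.99 K

507.99 K


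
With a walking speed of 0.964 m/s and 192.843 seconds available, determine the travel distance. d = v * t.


d = 0.964 * 192.843 = 185.90 m

185.90 m


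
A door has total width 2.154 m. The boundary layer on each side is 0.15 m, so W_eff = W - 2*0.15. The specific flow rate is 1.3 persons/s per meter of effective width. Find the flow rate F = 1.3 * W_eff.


W_eff = 2.154 - 0.30 = 1.854 m
F = 1.3 * 1.854 = 2.4102 persons/s

2.4102 persons/s


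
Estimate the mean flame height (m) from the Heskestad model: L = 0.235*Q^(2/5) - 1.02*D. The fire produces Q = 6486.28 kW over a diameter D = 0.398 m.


Q^(2/5) = 33.481
0.235 * Q^(2/5) = 7.8680
1.02 * D = 0.40596
L = 7.4621 m

7.4621 m


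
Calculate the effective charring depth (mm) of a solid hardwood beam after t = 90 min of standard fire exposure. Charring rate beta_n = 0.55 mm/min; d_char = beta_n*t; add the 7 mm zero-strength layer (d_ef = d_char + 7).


d_char = 0.55 * 90 = 49.5 mm
d_ef = 49.5 + 1.0*7 = 56.5 mm

56.5 mm


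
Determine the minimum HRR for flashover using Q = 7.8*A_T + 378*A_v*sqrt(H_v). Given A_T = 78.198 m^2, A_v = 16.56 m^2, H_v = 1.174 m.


7.8*A_T = 609.94
sqrt(H_v) = 1.0835
378*A_v*sqrt(H_v) = 6782.4
Q = 609.94 + 6782.4 = 7392.4 kW

7392.4 kW


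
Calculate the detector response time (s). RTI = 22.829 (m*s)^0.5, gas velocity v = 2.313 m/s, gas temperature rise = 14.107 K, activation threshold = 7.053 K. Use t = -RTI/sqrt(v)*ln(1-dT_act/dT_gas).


dT_act/dT_gas = 0.49996
ln(1 - 0.49996) = -0.69308
t = -22.829 / sqrt(2.313) * -0.69308 = 10.404 s

10.404 s


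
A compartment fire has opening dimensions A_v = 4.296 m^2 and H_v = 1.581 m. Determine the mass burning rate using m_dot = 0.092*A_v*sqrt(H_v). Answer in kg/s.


sqrt(H_v) = 1.2574
m_dot = 0.092 * 4.296 * 1.2574 = 0.49696 kg/s

0.49696 kg/s


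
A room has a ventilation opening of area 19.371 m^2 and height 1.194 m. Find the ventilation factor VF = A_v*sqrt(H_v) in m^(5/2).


sqrt(H_v) = 1.0927
VF = 19.371 * 1.0927 = 21.167 m^(5/2)

21.167 m^(5/2)


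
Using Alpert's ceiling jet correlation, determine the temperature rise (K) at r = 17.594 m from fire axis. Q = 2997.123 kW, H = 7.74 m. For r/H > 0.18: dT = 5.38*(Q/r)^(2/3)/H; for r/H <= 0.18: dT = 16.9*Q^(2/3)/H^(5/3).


r/H = 17.594 / 7.74 = 2.2731
r/H > 0.18, so dT = 5.38*(Q/r)^(2/3)/H
Q/r = 170.35
(Q/r)^(2/3) = 30.730
dT = 5.38 * 30.730 / 7.74 = 21.360 K

21.360 K


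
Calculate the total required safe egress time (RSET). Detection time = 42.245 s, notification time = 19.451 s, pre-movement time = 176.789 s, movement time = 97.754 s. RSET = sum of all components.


Total = 42.245 + 19.451 + 176.789 + 97.754 = 336.239 s

336.239 s


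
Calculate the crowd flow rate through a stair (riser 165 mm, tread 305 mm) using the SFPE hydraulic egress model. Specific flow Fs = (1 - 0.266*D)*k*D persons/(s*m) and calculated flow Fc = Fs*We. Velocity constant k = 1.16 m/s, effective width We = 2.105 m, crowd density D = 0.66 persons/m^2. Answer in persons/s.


1 - 0.266*D = 1 - 0.266*0.66 = 0.82444
Fs = 0.82444 * 1.16 * 0.66 = 0.63119 persons/(s*m)
Fc = 0.63119 * 2.105 = 1.3287 persons/s

1.3287 persons/s


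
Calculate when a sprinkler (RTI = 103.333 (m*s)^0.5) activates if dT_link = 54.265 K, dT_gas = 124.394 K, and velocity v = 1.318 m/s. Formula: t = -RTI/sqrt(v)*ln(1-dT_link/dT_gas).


dT_link/dT_gas = 0.43623
ln(1 - 0.43623) = -0.57312
t = -103.333 / sqrt(1.318) * -0.57312 = 51.585 s

51.585 s


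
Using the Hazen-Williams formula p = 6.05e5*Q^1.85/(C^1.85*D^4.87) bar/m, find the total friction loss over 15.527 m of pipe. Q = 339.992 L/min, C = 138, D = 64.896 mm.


Q^1.85 = 48219
C^1.85 = 9094.4
D^4.87 = 6.6912e+08
p/m = 0.0047940 bar/m
p_total = 0.0047940 * 15.527 = 0.074436 bar

0.074436 bar


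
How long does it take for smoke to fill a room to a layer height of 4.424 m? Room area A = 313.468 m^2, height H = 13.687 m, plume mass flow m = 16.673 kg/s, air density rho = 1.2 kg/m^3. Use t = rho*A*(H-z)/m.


H - z = 9.263 m
t = 1.2 * 313.468 * 9.263 / 16.673 = 208.98 s

208.98 s


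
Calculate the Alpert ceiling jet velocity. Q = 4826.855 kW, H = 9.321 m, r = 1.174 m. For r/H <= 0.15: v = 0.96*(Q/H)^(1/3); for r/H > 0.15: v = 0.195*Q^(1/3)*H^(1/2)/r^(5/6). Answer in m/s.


r/H = 1.174 / 9.321 = 0.12595
r/H <= 0.15, so v = 0.96*(Q/H)^(1/3)
Q/H = 517.85
(Q/H)^(1/3) = 8.0303
v = 0.96 * 8.0303 = 7.7091 m/s

7.7091 m/s


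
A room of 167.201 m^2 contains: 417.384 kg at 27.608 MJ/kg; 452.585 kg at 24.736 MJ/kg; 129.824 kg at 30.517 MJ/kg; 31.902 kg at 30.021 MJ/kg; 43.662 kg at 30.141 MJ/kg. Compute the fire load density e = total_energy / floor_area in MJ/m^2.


Total energy = 417.384*27.608 + 452.585*24.736 + 129.824*30.517 + 31.902*30.021 + 43.662*30.141
= 11523.14 + 11195.14 + 3961.839 + 957.7299 + 1316.016
= 28953.87 MJ
e = 28953.87 / 167.201 = 173.17 MJ/m^2

173.17 MJ/m^2


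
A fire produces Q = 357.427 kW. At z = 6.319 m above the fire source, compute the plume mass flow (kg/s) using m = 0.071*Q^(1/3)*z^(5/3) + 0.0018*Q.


Q^(1/3) = 7.0968
z^(5/3) = 21.598
First term = 0.071 * 7.0968 * 21.598 = 10.883
Second term = 0.0018 * 357.427 = 0.64337
m = 11.526 kg/s

11.526 kg/s


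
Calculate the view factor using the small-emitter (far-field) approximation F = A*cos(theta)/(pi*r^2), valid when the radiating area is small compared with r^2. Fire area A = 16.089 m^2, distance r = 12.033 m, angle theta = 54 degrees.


cos(54 deg) = 0.58779
pi*r^2 = 454.88
F = 16.089 * 0.58779 / 454.88 = 0.020790

0.020790


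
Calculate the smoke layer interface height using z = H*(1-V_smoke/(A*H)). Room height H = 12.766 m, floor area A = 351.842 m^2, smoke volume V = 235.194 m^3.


V/(A*H) = 0.052363
1 - 0.052363 = 0.94764
z = 12.766 * 0.94764 = 12.098 m

12.098 m


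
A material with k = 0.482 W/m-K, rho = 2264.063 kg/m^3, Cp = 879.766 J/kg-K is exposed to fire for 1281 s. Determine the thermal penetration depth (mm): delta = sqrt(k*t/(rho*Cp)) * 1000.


alpha = 0.482 / (2264.063 * 879.766) = 2.4199e-07 m^2/s
alpha * t = 0.00030998
delta = sqrt(0.00030998) * 1000 = 17.606 mm

17.606 mm


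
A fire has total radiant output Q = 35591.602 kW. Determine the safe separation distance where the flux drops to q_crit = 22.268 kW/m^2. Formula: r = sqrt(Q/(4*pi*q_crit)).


4*pi*q_crit = 279.83
Q/(4*pi*q_crit) = 127.19
r = sqrt(127.19) = 11.278 m

11.278 m


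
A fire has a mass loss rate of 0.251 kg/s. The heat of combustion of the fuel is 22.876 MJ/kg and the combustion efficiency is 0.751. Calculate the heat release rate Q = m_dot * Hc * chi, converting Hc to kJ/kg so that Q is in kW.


Hc = 22.876 MJ/kg = 22.876 * 1000 kJ/kg = 22876 kJ/kg
Q = 0.251 kg/s * 22876 kJ/kg * 0.751 = 4312.1 kW

4312.1 kW


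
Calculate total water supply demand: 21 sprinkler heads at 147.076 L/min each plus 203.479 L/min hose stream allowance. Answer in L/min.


Sprinkler demand = 21 * 147.076 = 3088.596 L/min
Total = 3088.596 + 203.479 = 3292.075 L/min

3292.075 L/min


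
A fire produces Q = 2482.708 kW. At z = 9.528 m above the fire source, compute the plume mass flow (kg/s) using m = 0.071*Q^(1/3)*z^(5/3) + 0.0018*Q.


Q^(1/3) = 13.541
z^(5/3) = 42.822
First term = 0.071 * 13.541 * 42.822 = 41.169
Second term = 0.0018 * 2482.708 = 4.4689
m = 45.638 kg/s

45.638 kg/s


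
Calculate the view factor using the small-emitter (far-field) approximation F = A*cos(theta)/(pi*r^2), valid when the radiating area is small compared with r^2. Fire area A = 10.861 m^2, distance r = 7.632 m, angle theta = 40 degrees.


cos(40 deg) = 0.76604
pi*r^2 = 182.99
F = 10.861 * 0.76604 / 182.99 = 0.045467

0.045467


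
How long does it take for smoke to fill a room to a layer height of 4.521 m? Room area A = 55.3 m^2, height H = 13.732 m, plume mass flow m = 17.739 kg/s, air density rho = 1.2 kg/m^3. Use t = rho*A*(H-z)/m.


H - z = 9.211 m
t = 1.2 * 55.3 * 9.211 / 17.739 = 34.458 s

34.458 s


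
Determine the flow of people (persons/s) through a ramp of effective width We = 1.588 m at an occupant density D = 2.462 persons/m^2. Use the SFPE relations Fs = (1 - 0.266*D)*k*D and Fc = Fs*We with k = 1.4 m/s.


1 - 0.266*D = 1 - 0.266*2.462 = 0.34511
Fs = 0.34511 * 1.4 * 2.462 = 1.1895 persons/(s*m)
Fc = 1.1895 * 1.588 = 1.8890 persons/s

1.8890 persons/s


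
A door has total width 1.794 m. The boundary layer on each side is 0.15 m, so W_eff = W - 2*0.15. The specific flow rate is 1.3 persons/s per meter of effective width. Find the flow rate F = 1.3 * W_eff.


W_eff = 1.794 - 0.30 = 1.494 m
F = 1.3 * 1.494 = 1.9422 persons/s

1.9422 persons/s


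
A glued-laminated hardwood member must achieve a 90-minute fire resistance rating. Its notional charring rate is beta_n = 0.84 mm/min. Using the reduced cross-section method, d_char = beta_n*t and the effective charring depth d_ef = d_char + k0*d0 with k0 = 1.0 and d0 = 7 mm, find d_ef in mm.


d_char = 0.84 * 90 = 75.6 mm
d_ef = 75.6 + 1.0*7 = 82.6 mm

82.6 mm


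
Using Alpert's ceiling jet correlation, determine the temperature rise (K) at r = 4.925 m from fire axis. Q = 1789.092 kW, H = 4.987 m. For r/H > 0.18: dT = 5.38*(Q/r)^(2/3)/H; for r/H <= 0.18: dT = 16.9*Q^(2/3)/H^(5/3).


r/H = 4.925 / 4.987 = 0.98757
r/H > 0.18, so dT = 5.38*(Q/r)^(2/3)/H
Q/r = 363.27
(Q/r)^(2/3) = 50.912
dT = 5.38 * 50.912 / 4.987 = 54.924 K

54.924 K


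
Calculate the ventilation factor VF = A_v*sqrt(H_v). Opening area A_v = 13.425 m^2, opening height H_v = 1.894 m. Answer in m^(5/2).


sqrt(H_v) = 1.3762
VF = 13.425 * 1.3762 = 18.476 m^(5/2)

18.476 m^(5/2)


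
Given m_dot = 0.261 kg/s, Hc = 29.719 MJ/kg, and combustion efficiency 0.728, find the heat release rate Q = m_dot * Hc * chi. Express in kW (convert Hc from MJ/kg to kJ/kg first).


Hc = 29.719 MJ/kg = 29.719 * 1000 kJ/kg = 29719 kJ/kg
Q = 0.261 kg/s * 29719 kJ/kg * 0.728 = 5646.8 kW

5646.8 kW


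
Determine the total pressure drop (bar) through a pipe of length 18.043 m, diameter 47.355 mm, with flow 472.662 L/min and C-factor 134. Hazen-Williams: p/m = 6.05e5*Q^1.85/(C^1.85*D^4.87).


Q^1.85 = 88699
C^1.85 = 8612.8
D^4.87 = 1.4422e+08
p/m = 0.043201 bar/m
p_total = 0.043201 * 18.043 = 0.77948 bar

0.77948 bar


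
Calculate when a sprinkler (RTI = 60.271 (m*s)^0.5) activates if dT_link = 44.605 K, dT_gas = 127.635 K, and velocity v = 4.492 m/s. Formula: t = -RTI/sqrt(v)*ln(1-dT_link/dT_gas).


dT_link/dT_gas = 0.34947
ln(1 - 0.34947) = -0.42997
t = -60.271 / sqrt(4.492) * -0.42997 = 12.227 s

12.227 s


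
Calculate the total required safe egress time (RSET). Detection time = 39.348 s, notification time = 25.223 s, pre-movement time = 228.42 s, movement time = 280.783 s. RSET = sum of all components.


Total = 39.348 + 25.223 + 228.42 + 280.783 = 573.774 s

573.774 s


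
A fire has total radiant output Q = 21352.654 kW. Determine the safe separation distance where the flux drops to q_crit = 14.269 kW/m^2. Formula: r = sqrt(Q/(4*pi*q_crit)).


4*pi*q_crit = 179.31
Q/(4*pi*q_crit) = 119.08
r = sqrt(119.08) = 10.912 m

10.912 m


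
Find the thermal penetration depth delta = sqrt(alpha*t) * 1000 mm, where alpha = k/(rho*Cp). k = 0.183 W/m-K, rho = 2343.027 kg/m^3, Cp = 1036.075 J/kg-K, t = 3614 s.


alpha = 0.183 / (2343.027 * 1036.075) = 7.5385e-08 m^2/s
alpha * t = 0.00027244
delta = sqrt(0.00027244) * 1000 = 16.506 mm

16.506 mm


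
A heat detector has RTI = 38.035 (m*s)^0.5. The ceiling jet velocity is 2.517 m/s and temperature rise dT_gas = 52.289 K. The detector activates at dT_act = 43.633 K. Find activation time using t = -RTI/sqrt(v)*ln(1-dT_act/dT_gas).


dT_act/dT_gas = 0.83446
ln(1 - 0.83446) = -1.7985
t = -38.035 / sqrt(2.517) * -1.7985 = 43.118 s

43.118 s


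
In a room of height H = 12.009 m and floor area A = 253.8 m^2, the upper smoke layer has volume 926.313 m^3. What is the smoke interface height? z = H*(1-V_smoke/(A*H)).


V/(A*H) = 0.30392
1 - 0.30392 = 0.69608
z = 12.009 * 0.69608 = 8.3592 m

8.3592 m


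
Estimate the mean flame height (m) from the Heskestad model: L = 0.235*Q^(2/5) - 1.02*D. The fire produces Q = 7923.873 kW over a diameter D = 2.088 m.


Q^(2/5) = 36.272
0.235 * Q^(2/5) = 8.5240
1.02 * D = 2.1298
L = 6.3942 m

6.3942 m


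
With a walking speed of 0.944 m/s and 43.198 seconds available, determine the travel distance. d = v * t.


d = 0.944 * 43.198 = 40.779 m

40.779 m


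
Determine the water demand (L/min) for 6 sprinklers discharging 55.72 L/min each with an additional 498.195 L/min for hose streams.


Sprinkler demand = 6 * 55.72 = 334.32 L/min
Total = 334.32 + 498.195 = 832.515 L/min

832.515 L/min


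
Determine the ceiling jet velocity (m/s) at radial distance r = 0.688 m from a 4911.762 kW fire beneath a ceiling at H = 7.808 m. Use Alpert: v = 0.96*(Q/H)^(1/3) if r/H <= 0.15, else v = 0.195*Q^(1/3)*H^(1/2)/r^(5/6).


r/H = 0.688 / 7.808 = 0.088115
r/H <= 0.15, so v = 0.96*(Q/H)^(1/3)
Q/H = 629.07
(Q/H)^(1/3) = 8.5684
v = 0.96 * 8.5684 = 8.2257 m/s

8.2257 m/s


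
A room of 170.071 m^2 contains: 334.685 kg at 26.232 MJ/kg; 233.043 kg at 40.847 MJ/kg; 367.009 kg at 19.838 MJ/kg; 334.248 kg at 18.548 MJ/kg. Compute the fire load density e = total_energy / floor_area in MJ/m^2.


Total energy = 334.685*26.232 + 233.043*40.847 + 367.009*19.838 + 334.248*18.548
= 8779.457 + 9519.107 + 7280.725 + 6199.632
= 31778.92 MJ
e = 31778.92 / 170.071 = 186.86 MJ/m^2

186.86 MJ/m^2


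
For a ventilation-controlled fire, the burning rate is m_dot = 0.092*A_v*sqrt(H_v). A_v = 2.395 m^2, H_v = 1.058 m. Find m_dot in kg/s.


sqrt(H_v) = 1.0286
m_dot = 0.092 * 2.395 * 1.0286 = 0.22664 kg/s

0.22664 kg/s


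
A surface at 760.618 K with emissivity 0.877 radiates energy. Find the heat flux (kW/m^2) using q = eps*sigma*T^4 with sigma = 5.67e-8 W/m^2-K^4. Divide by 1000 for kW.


T^4 = 3.3471e+11
q = 0.877 * 5.67e-8 * 3.3471e+11 / 1000 = 16.644 kW/m^2

16.644 kW/m^2


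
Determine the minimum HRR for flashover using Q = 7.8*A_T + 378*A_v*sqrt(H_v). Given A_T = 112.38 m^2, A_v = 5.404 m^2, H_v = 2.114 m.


7.8*A_T = 876.564
sqrt(H_v) = 1.4540
378*A_v*sqrt(H_v) = 2970.0
Q = 876.564 + 2970.0 = 3846.6 kW

3846.6 kW


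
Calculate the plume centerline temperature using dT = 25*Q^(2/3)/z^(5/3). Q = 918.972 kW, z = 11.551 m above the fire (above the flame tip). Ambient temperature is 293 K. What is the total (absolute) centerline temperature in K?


Q^(2/3) = 94.522
z^(5/3) = 59.025
dT = 25 * 94.522 / 59.025 = 40.035 K
T = 293 + 40.035 = 333.04 K

333.04 K


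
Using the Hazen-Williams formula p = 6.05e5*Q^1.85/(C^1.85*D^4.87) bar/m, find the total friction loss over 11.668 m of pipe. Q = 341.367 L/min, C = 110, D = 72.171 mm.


Q^1.85 = 48580
C^1.85 = 5978.3
D^4.87 = 1.1226e+09
p/m = 0.0043794 bar/m
p_total = 0.0043794 * 11.668 = 0.051099 bar

0.051099 bar


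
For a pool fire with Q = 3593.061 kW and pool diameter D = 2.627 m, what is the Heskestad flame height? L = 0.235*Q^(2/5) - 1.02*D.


Q^(2/5) = 26.435
0.235 * Q^(2/5) = 6.2123
1.02 * D = 2.6795
L = 3.5328 m

3.5328 m


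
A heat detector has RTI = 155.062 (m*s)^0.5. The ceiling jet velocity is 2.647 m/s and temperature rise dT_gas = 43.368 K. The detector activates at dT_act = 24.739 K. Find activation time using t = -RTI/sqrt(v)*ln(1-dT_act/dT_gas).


dT_act/dT_gas = 0.57044
ln(1 - 0.57044) = -0.84500
t = -155.062 / sqrt(2.647) * -0.84500 = 80.535 s

80.535 s


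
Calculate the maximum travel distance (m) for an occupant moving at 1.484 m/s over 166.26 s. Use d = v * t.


d = 1.484 * 166.26 = 246.73 m

246.73 m


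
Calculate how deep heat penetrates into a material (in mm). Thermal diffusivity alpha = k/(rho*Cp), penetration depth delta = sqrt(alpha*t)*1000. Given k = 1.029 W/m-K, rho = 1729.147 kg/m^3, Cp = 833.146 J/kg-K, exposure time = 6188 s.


alpha = 1.029 / (1729.147 * 833.146) = 7.1427e-07 m^2/s
alpha * t = 0.0044199
delta = sqrt(0.0044199) * 1000 = 66.482 mm

66.482 mm


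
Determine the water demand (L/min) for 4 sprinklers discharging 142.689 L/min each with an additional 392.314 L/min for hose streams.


Sprinkler demand = 4 * 142.689 = 570.756 L/min
Total = 570.756 + 392.314 = 963.07 L/min

963.07 L/min


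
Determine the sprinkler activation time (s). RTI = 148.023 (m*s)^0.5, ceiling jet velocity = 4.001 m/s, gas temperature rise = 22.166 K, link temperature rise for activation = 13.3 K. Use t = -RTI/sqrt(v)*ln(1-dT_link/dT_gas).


dT_link/dT_gas = 0.60002
ln(1 - 0.60002) = -0.91634
t = -148.023 / sqrt(4.001) * -0.91634 = 67.811 s

67.811 s


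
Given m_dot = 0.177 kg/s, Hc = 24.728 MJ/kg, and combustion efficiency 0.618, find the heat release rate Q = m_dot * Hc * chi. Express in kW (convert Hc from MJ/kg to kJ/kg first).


Hc = 24.728 MJ/kg = 24.728 * 1000 kJ/kg = 24728 kJ/kg
Q = 0.177 kg/s * 24728 kJ/kg * 0.618 = 2704.9 kW

2704.9 kW


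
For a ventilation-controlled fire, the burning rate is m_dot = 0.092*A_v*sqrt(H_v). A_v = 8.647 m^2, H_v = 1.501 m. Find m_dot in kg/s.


sqrt(H_v) = 1.2252
m_dot = 0.092 * 8.647 * 1.2252 = 0.97464 kg/s

0.97464 kg/s


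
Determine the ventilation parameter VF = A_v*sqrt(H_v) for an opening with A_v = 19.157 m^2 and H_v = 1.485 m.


sqrt(H_v) = 1.2186
VF = 19.157 * 1.2186 = 23.345 m^(5/2)

23.345 m^(5/2)


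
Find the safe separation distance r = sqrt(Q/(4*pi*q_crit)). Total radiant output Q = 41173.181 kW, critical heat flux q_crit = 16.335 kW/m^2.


4*pi*q_crit = 205.27
Q/(4*pi*q_crit) = 200.58
r = sqrt(200.58) = 14.163 m

14.163 m


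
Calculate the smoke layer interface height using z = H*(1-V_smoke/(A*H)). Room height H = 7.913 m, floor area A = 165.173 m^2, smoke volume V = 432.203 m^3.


V/(A*H) = 0.33068
1 - 0.33068 = 0.66932
z = 7.913 * 0.66932 = 5.2963 m

5.2963 m


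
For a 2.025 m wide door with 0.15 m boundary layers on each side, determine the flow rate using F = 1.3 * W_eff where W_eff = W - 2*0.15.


W_eff = 2.025 - 0.30 = 1.725 m
F = 1.3 * 1.725 = 2.2425 persons/s

2.2425 persons/s


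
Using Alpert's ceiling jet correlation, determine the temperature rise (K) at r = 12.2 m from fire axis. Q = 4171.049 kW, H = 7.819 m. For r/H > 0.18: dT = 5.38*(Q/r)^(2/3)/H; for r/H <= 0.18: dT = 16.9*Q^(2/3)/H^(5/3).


r/H = 12.2 / 7.819 = 1.5603
r/H > 0.18, so dT = 5.38*(Q/r)^(2/3)/H
Q/r = 341.89
(Q/r)^(2/3) = 48.894
dT = 5.38 * 48.894 / 7.819 = 33.642 K

33.642 K


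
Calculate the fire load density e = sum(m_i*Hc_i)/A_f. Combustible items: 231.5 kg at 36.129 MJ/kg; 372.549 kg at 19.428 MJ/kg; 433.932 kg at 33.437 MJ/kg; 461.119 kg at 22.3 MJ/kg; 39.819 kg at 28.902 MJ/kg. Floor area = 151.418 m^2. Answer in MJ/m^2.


Total energy = 231.5*36.129 + 372.549*19.428 + 433.932*33.437 + 461.119*22.3 + 39.819*28.902
= 8363.863 + 7237.882 + 14509.38 + 10282.95 + 1150.849
= 41544.93 MJ
e = 41544.93 / 151.418 = 274.37 MJ/m^2

274.37 MJ/m^2


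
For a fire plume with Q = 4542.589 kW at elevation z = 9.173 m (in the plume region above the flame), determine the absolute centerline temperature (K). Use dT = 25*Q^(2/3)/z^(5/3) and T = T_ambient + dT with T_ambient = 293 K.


Q^(2/3) = 274.29
z^(5/3) = 40.196
dT = 25 * 274.29 / 40.196 = 170.59 K
T = 293 + 170.59 = 463.59 K

463.59 K


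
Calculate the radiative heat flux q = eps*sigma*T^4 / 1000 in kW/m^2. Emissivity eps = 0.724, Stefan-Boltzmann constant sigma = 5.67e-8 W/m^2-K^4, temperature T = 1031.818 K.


T^4 = 1.1335e+12
q = 0.724 * 5.67e-8 * 1.1335e+12 / 1000 = 46.530 kW/m^2

46.530 kW/m^2


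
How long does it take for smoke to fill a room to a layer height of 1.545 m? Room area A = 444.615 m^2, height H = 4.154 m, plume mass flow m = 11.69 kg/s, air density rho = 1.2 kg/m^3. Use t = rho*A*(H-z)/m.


H - z = 2.609 m
t = 1.2 * 444.615 * 2.609 / 11.69 = 119.08 s

119.08 s


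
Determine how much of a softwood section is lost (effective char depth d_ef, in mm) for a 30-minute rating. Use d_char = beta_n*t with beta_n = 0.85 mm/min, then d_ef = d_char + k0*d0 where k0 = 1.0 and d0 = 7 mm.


d_char = 0.85 * 30 = 25.5 mm
d_ef = 25.5 + 1.0*7 = 32.5 mm

32.5 mm


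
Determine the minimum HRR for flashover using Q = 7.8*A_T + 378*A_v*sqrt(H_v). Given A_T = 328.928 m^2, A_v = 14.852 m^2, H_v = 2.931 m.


7.8*A_T = 2565.6
sqrt(H_v) = 1.7120
378*A_v*sqrt(H_v) = 9611.4
Q = 2565.6 + 9611.4 = 12177 kW

12177 kW


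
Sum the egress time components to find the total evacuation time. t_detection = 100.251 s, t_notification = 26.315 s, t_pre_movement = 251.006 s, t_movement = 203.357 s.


Total = 100.251 + 26.315 + 251.006 + 203.357 = 580.929 s

580.929 s


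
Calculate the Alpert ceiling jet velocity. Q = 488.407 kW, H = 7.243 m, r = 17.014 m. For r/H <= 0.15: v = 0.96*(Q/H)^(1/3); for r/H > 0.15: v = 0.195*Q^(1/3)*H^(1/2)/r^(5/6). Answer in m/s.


r/H = 17.014 / 7.243 = 2.3490
r/H > 0.15, so v = 0.195*Q^(1/3)*H^(1/2)/r^(5/6)
Q^(1/3) = 7.8752
H^(1/2) = 2.6913
r^(5/6) = 10.609
v = 0.195 * 7.8752 * 2.6913 / 10.609 = 0.38957 m/s

0.38957 m/s


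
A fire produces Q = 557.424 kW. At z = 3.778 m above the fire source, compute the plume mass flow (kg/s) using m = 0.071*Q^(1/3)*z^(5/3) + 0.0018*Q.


Q^(1/3) = 8.2299
z^(5/3) = 9.1644
First term = 0.071 * 8.2299 * 9.1644 = 5.3550
Second term = 0.0018 * 557.424 = 1.0034
m = 6.3583 kg/s

6.3583 kg/s


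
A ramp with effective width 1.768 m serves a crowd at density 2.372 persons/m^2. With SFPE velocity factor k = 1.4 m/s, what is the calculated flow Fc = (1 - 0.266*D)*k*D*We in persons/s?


1 - 0.266*D = 1 - 0.266*2.372 = 0.36905
Fs = 0.36905 * 1.4 * 2.372 = 1.2255 persons/(s*m)
Fc = 1.2255 * 1.768 = 2.1667 persons/s

2.1667 persons/s


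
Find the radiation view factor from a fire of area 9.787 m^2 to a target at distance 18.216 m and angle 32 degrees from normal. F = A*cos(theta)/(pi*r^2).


cos(32 deg) = 0.84805
pi*r^2 = 1042.5
F = 9.787 * 0.84805 / 1042.5 = 0.0079619

0.0079619


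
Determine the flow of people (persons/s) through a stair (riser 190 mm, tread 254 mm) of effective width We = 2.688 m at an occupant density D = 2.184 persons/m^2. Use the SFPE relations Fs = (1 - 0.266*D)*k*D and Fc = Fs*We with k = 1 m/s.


1 - 0.266*D = 1 - 0.266*2.184 = 0.41906
Fs = 0.41906 * 1 * 2.184 = 0.91522 persons/(s*m)
Fc = 0.91522 * 2.688 = 2.4601 persons/s

2.4601 persons/s


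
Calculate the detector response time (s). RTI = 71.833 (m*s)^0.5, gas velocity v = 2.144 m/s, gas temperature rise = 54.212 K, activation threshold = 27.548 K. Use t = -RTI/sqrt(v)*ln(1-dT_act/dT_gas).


dT_act/dT_gas = 0.50815
ln(1 - 0.50815) = -0.70959
t = -71.833 / sqrt(2.144) * -0.70959 = 34.811 s

34.811 s


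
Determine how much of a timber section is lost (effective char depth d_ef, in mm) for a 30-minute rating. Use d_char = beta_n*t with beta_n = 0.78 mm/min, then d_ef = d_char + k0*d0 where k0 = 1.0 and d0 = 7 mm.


d_char = 0.78 * 30 = 23.4 mm
d_ef = 23.4 + 1.0*7 = 30.4 mm

30.4 mm


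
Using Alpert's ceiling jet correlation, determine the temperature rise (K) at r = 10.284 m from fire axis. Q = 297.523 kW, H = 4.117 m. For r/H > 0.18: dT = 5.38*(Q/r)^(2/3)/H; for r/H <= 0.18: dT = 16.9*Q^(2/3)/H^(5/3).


r/H = 10.284 / 4.117 = 2.4979
r/H > 0.18, so dT = 5.38*(Q/r)^(2/3)/H
Q/r = 28.931
(Q/r)^(2/3) = 9.4241
dT = 5.38 * 9.4241 / 4.117 = 12.315 K

12.315 K
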